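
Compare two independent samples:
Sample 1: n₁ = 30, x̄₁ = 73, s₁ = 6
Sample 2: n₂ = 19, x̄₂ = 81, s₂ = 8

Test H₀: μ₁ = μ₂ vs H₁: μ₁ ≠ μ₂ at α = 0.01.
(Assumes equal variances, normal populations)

Answer: t = -3.9916, reject H₀

Derivation:
Pooled variance: s²_p = [29×6² + 18×8²]/(47) = 46.7234
s_p = 6.8355
SE = s_p×√(1/n₁ + 1/n₂) = 6.8355×√(1/30 + 1/19) = 2.0042
t = (x̄₁ - x̄₂)/SE = (73 - 81)/2.0042 = -3.9916
df = 47, t-critical = ±2.685
Decision: reject H₀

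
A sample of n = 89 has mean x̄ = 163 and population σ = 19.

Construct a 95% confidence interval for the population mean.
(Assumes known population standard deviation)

Confidence level: 95%, α = 0.05
z_0.025 = 1.960
SE = σ/√n = 19/√89 = 2.0140
Margin of error = 1.960 × 2.0140 = 3.9474
CI: x̄ ± margin = 163 ± 3.9474
CI: (159.0526, 166.9474)

Answer: (159.0526, 166.9474)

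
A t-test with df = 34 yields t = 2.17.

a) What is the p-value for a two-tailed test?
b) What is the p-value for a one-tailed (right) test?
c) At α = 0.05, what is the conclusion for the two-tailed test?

Answer: a) 0.0371, b) 0.0185, c) reject H₀

Derivation:
Using t-distribution with df = 34:
a) Two-tailed: p = 2×P(T > 2.17) = 0.0371
b) One-tailed: p = P(T > 2.17) = 0.0185
c) 0.0371 < 0.05, reject H₀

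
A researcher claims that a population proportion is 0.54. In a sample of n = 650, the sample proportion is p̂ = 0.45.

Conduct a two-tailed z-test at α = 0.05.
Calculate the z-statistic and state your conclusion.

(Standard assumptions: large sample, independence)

H₀: p = 0.54, H₁: p ≠ 0.54
Standard error: SE = √(p₀(1-p₀)/n) = √(0.54×0.46/650) = 0.019549
z-statistic: z = (p̂ - p₀)/SE = (0.45 - 0.54)/0.019549 = -4.6038
Critical value: z_0.025 = ±1.960
p-value < 0.0001
Decision: reject H₀ at α = 0.05

Answer: z = -4.6038, reject H₀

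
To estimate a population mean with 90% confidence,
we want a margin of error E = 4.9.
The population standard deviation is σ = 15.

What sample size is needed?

z_0.05 = 1.645
n = (z×σ/E)² = (1.645×15/4.9)²
n = 25.3584
Round up: n = 26

Answer: n = 26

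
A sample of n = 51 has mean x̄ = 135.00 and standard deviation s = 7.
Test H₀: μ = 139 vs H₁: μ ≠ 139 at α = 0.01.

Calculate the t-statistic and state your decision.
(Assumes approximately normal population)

df = n - 1 = 50
SE = s/√n = 7/√51 = 0.9802
t = (x̄ - μ₀)/SE = (135.00 - 139)/0.9802 = -4.0808
Critical value: t_{0.005,50} = ±2.678
p-value ≈ 0.0002
Decision: reject H₀

Answer: t = -4.0808, reject H₀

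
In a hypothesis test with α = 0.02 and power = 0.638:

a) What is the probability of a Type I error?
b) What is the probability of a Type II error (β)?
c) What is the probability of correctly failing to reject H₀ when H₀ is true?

Answer: a) 0.02, b) 0.362, c) 0.98

Derivation:
a) Type I error probability = α = 0.02
b) Power = P(reject H₀ | H₁ true) = 1 - β = 0.638, so Type II error probability = β = 1 - Power = 0.362
c) P(fail to reject H₀ | H₀ true) = 1 - α = 0.98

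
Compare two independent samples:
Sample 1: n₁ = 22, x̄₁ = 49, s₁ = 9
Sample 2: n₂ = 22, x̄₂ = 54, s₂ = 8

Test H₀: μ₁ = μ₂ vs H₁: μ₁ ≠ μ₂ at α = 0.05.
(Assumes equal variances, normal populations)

Answer: t = -1.9476, fail to reject H₀

Derivation:
Pooled variance: s²_p = [21×9² + 21×8²]/(42) = 72.5000
s_p = 8.5147
SE = s_p×√(1/n₁ + 1/n₂) = 8.5147×√(1/22 + 1/22) = 2.5673
t = (x̄₁ - x̄₂)/SE = (49 - 54)/2.5673 = -1.9476
df = 42, t-critical = ±2.018
Decision: fail to reject H₀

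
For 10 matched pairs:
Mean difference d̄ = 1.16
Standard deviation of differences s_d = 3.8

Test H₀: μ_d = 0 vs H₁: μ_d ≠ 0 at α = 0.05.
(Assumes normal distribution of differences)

df = n - 1 = 9
SE = s_d/√n = 3.8/√10 = 1.2017
t = d̄/SE = 1.16/1.2017 = 0.9653
Critical value: t_{0.025,9} = ±2.262
p-value ≈ 0.3596
Decision: fail to reject H₀

Answer: t = 0.9653, fail to reject H₀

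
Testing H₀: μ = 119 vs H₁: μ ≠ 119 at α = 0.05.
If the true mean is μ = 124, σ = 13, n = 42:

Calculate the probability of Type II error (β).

Answer: β ≈ 0.2972

Derivation:
SE = σ/√n = 13/√42 = 2.0059
Critical values: μ₀ ± z_0.025×SE = 119 ± 1.960×2.0059
Acceptance region: (115.0684, 122.9316)
Under H₁ (μ = 124): z_high = (122.9316 - 124)/2.0059 = -0.5326, z_low = (115.0684 - 124)/2.0059 = -4.4527
β = P(not reject | H₁) = Φ(-0.5326) - Φ(-4.4527) ≈ 0.2972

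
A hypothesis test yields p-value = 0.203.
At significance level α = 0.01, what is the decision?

Compare p-value to α:
0.203 ≥ 0.01
Decision: fail to reject H₀

Answer: fail to reject H₀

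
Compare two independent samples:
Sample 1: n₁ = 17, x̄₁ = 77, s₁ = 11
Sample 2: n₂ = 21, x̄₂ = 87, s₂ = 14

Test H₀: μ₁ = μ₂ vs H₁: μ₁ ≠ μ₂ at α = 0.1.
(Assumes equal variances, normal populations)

Pooled variance: s²_p = [16×11² + 20×14²]/(36) = 162.6667
s_p = 12.7541
SE = s_p×√(1/n₁ + 1/n₂) = 12.7541×√(1/17 + 1/21) = 4.1611
t = (x̄₁ - x̄₂)/SE = (77 - 87)/4.1611 = -2.4032
df = 36, t-critical = ±1.688
Decision: reject H₀

Answer: t = -2.4032, reject H₀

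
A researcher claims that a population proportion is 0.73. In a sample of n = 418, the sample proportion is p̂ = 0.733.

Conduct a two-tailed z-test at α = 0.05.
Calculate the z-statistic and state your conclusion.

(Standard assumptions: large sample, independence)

H₀: p = 0.73, H₁: p ≠ 0.73
Standard error: SE = √(p₀(1-p₀)/n) = √(0.73×0.27/418) = 0.021715
z-statistic: z = (p̂ - p₀)/SE = (0.733 - 0.73)/0.021715 = 0.1382
Critical value: z_0.025 = ±1.960
p-value = 0.8901
Decision: fail to reject H₀ at α = 0.05

Answer: z = 0.1382, fail to reject H₀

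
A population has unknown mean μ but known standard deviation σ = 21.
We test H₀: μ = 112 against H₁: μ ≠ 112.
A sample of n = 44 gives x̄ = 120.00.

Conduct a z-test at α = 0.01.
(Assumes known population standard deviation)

Standard error: SE = σ/√n = 21/√44 = 3.1659
z-statistic: z = (x̄ - μ₀)/SE = (120.00 - 112)/3.1659 = 2.5269
Critical value: ±2.576
p-value = 0.0115
Decision: fail to reject H₀

Answer: z = 2.5269, fail to reject H₀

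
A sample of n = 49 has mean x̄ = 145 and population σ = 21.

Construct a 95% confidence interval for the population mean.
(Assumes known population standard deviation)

Confidence level: 95%, α = 0.05
z_0.025 = 1.960
SE = σ/√n = 21/√49 = 3.0000
Margin of error = 1.960 × 3.0000 = 5.8800
CI: x̄ ± margin = 145 ± 5.8800
CI: (139.1200, 150.8800)

Answer: (139.1200, 150.8800)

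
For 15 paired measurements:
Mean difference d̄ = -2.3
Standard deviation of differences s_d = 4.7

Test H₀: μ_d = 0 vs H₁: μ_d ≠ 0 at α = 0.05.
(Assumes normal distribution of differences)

df = n - 1 = 14
SE = s_d/√n = 4.7/√15 = 1.2135
t = d̄/SE = -2.3/1.2135 = -1.8953
Critical value: t_{0.025,14} = ±2.145
p-value ≈ 0.0789
Decision: fail to reject H₀

Answer: t = -1.8953, fail to reject H₀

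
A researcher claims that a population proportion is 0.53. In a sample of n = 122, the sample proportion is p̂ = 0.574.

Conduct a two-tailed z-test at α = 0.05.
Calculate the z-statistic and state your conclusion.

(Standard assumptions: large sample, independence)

H₀: p = 0.53, H₁: p ≠ 0.53
Standard error: SE = √(p₀(1-p₀)/n) = √(0.53×0.47/122) = 0.045186
z-statistic: z = (p̂ - p₀)/SE = (0.574 - 0.53)/0.045186 = 0.9738
Critical value: z_0.025 = ±1.960
p-value = 0.3302
Decision: fail to reject H₀ at α = 0.05

Answer: z = 0.9738, fail to reject H₀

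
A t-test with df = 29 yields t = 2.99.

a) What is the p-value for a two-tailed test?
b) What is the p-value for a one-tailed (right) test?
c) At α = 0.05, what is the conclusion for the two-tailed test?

Using t-distribution with df = 29:
a) Two-tailed: p = 2×P(T > 2.99) = 0.0056
b) One-tailed: p = P(T > 2.99) = 0.0028
c) 0.0056 < 0.05, reject H₀

Answer: a) 0.0056, b) 0.0028, c) reject H₀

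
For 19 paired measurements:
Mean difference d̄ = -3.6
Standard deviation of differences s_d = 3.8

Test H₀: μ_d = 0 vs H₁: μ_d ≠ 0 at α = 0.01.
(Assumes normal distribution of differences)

Answer: t = -4.1294, reject H₀

Derivation:
df = n - 1 = 18
SE = s_d/√n = 3.8/√19 = 0.8718
t = d̄/SE = -3.6/0.8718 = -4.1294
Critical value: t_{0.005,18} = ±2.878
p-value ≈ 0.0006
Decision: reject H₀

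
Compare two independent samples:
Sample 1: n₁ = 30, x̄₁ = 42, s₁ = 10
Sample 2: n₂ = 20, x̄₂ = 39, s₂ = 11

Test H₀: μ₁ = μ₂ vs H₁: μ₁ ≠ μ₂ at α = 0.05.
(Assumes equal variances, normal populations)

Pooled variance: s²_p = [29×10² + 19×11²]/(48) = 108.3125
s_p = 10.4073
SE = s_p×√(1/n₁ + 1/n₂) = 10.4073×√(1/30 + 1/20) = 3.0043
t = (x̄₁ - x̄₂)/SE = (42 - 39)/3.0043 = 0.9986
df = 48, t-critical = ±2.011
Decision: fail to reject H₀

Answer: t = 0.9986, fail to reject H₀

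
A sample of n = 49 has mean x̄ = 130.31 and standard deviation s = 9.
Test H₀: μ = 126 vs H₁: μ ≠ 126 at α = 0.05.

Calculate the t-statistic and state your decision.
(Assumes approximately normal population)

Answer: t = 3.3523, reject H₀

Derivation:
df = n - 1 = 48
SE = s/√n = 9/√49 = 1.2857
t = (x̄ - μ₀)/SE = (130.31 - 126)/1.2857 = 3.3523
Critical value: t_{0.025,48} = ±2.011
p-value ≈ 0.0016
Decision: reject H₀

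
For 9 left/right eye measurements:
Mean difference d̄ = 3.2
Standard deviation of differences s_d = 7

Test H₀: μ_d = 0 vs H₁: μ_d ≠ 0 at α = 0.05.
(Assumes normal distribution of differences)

Answer: t = 1.3714, fail to reject H₀

Derivation:
df = n - 1 = 8
SE = s_d/√n = 7/√9 = 2.3333
t = d̄/SE = 3.2/2.3333 = 1.3714
Critical value: t_{0.025,8} = ±2.306
p-value ≈ 0.2075
Decision: fail to reject H₀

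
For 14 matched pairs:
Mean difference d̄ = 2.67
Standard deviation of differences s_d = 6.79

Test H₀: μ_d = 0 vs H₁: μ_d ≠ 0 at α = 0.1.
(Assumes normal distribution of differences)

df = n - 1 = 13
SE = s_d/√n = 6.79/√14 = 1.8147
t = d̄/SE = 2.67/1.8147 = 1.4713
Critical value: t_{0.05,13} = ±1.771
p-value ≈ 0.1650
Decision: fail to reject H₀

Answer: t = 1.4713, fail to reject H₀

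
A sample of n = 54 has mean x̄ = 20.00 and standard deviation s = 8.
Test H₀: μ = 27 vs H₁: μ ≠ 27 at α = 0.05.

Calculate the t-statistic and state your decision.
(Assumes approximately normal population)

Answer: t = -6.4297, reject H₀

Derivation:
df = n - 1 = 53
SE = s/√n = 8/√54 = 1.0887
t = (x̄ - μ₀)/SE = (20.00 - 27)/1.0887 = -6.4297
Critical value: t_{0.025,53} = ±2.006
p-value < 0.0001
Decision: reject H₀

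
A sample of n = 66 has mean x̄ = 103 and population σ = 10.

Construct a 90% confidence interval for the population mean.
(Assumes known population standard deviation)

Answer: (100.9752, 105.0248)

Derivation:
Confidence level: 90%, α = 0.1
z_0.05 = 1.645
SE = σ/√n = 10/√66 = 1.2309
Margin of error = 1.645 × 1.2309 = 2.0248
CI: x̄ ± margin = 103 ± 2.0248
CI: (100.9752, 105.0248)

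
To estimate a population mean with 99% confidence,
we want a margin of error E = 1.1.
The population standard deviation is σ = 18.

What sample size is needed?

Answer: n = 1777

Derivation:
z_0.005 = 2.576
n = (z×σ/E)² = (2.576×18/1.1)²
n = 1776.8524
Round up: n = 1777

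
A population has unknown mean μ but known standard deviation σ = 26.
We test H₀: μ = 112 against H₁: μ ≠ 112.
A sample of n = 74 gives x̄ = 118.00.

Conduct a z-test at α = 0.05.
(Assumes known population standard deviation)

Standard error: SE = σ/√n = 26/√74 = 3.0224
z-statistic: z = (x̄ - μ₀)/SE = (118.00 - 112)/3.0224 = 1.9852
Critical value: ±1.960
p-value = 0.0471
Decision: reject H₀

Answer: z = 1.9852, reject H₀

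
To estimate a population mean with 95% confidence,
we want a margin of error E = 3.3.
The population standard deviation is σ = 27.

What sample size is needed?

Answer: n = 258

Derivation:
z_0.025 = 1.960
n = (z×σ/E)² = (1.960×27/3.3)²
n = 257.1650
Round up: n = 258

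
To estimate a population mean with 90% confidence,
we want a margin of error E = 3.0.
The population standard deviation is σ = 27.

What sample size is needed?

Answer: n = 220

Derivation:
z_0.05 = 1.645
n = (z×σ/E)² = (1.645×27/3.0)²
n = 219.1880
Round up: n = 220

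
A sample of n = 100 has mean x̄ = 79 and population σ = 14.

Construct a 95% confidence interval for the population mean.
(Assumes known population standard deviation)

Confidence level: 95%, α = 0.05
z_0.025 = 1.960
SE = σ/√n = 14/√100 = 1.4000
Margin of error = 1.960 × 1.4000 = 2.7440
CI: x̄ ± margin = 79 ± 2.7440
CI: (76.2560, 81.7440)

Answer: (76.2560, 81.7440)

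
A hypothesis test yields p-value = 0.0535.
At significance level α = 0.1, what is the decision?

Compare p-value to α:
0.0535 < 0.1
Decision: reject H₀

Answer: reject H₀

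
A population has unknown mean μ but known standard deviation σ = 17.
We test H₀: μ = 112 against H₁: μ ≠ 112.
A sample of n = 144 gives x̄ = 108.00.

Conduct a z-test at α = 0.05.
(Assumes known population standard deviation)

Standard error: SE = σ/√n = 17/√144 = 1.4167
z-statistic: z = (x̄ - μ₀)/SE = (108.00 - 112)/1.4167 = -2.8235
Critical value: ±1.960
p-value = 0.0048
Decision: reject H₀

Answer: z = -2.8235, reject H₀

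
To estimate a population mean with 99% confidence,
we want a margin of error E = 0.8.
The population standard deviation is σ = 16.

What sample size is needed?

Answer: n = 2655

Derivation:
z_0.005 = 2.576
n = (z×σ/E)² = (2.576×16/0.8)²
n = 2654.3104
Round up: n = 2655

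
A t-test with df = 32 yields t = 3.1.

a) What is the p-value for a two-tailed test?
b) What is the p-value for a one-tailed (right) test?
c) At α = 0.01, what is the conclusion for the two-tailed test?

Using t-distribution with df = 32:
a) Two-tailed: p = 2×P(T > 3.1) = 0.0040
b) One-tailed: p = P(T > 3.1) = 0.0020
c) 0.0040 < 0.01, reject H₀

Answer: a) 0.0040, b) 0.0020, c) reject H₀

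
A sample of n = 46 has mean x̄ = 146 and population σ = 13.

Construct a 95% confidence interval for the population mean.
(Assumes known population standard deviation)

Confidence level: 95%, α = 0.05
z_0.025 = 1.960
SE = σ/√n = 13/√46 = 1.9167
Margin of error = 1.960 × 1.9167 = 3.7567
CI: x̄ ± margin = 146 ± 3.7567
CI: (142.2433, 149.7567)

Answer: (142.2433, 149.7567)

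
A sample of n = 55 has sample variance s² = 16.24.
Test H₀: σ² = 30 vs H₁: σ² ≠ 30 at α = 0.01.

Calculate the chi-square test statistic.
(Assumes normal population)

Answer: χ² = 29.2320, reject H₀

Derivation:
df = n - 1 = 54
χ² = (n-1)s²/σ₀² = 54×16.24/30 = 29.2320
Critical values: χ²_{0.995,54} = 30.981, χ²_{0.005,54} = 84.502
Rejection region: χ² < 30.981 or χ² > 84.502
Decision: reject H₀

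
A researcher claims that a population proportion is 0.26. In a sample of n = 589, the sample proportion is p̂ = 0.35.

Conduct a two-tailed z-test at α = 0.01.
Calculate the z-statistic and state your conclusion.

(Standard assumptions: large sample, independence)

H₀: p = 0.26, H₁: p ≠ 0.26
Standard error: SE = √(p₀(1-p₀)/n) = √(0.26×0.74/589) = 0.018074
z-statistic: z = (p̂ - p₀)/SE = (0.35 - 0.26)/0.018074 = 4.9795
Critical value: z_0.005 = ±2.576
p-value < 0.0001
Decision: reject H₀ at α = 0.01

Answer: z = 4.9795, reject H₀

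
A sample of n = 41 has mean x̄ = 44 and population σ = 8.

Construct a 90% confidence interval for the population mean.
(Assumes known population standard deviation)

Confidence level: 90%, α = 0.1
z_0.05 = 1.645
SE = σ/√n = 8/√41 = 1.2494
Margin of error = 1.645 × 1.2494 = 2.0553
CI: x̄ ± margin = 44 ± 2.0553
CI: (41.9447, 46.0553)

Answer: (41.9447, 46.0553)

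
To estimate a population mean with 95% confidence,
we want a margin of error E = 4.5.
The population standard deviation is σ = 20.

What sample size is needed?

Answer: n = 76

Derivation:
z_0.025 = 1.960
n = (z×σ/E)² = (1.960×20/4.5)²
n = 75.8835
Round up: n = 76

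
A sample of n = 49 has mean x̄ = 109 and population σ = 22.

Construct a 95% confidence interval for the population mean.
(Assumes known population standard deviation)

Confidence level: 95%, α = 0.05
z_0.025 = 1.960
SE = σ/√n = 22/√49 = 3.1429
Margin of error = 1.960 × 3.1429 = 6.1601
CI: x̄ ± margin = 109 ± 6.1601
CI: (102.8399, 115.1601)

Answer: (102.8399, 115.1601)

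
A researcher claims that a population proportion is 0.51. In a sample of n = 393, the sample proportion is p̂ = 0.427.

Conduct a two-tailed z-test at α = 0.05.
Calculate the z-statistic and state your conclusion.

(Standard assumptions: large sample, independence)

Answer: z = -3.2914, reject H₀

Derivation:
H₀: p = 0.51, H₁: p ≠ 0.51
Standard error: SE = √(p₀(1-p₀)/n) = √(0.51×0.49/393) = 0.025217
z-statistic: z = (p̂ - p₀)/SE = (0.427 - 0.51)/0.025217 = -3.2914
Critical value: z_0.025 = ±1.960
p-value = 0.0010
Decision: reject H₀ at α = 0.05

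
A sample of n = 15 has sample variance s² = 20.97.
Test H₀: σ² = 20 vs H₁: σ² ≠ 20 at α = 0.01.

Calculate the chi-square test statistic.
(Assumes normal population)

df = n - 1 = 14
χ² = (n-1)s²/σ₀² = 14×20.97/20 = 14.6790
Critical values: χ²_{0.995,14} = 4.075, χ²_{0.005,14} = 31.319
Rejection region: χ² < 4.075 or χ² > 31.319
Decision: fail to reject H₀

Answer: χ² = 14.6790, fail to reject H₀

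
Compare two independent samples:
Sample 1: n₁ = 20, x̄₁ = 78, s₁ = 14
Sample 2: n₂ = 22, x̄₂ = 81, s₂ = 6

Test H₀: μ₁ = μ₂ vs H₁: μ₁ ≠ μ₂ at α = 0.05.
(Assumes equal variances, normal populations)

Pooled variance: s²_p = [19×14² + 21×6²]/(40) = 112.0000
s_p = 10.5830
SE = s_p×√(1/n₁ + 1/n₂) = 10.5830×√(1/20 + 1/22) = 3.2697
t = (x̄₁ - x̄₂)/SE = (78 - 81)/3.2697 = -0.9175
df = 40, t-critical = ±2.021
Decision: fail to reject H₀

Answer: t = -0.9175, fail to reject H₀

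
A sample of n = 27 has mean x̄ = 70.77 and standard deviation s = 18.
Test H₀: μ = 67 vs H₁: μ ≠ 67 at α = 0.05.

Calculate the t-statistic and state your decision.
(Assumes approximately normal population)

Answer: t = 1.0883, fail to reject H₀

Derivation:
df = n - 1 = 26
SE = s/√n = 18/√27 = 3.4641
t = (x̄ - μ₀)/SE = (70.77 - 67)/3.4641 = 1.0883
Critical value: t_{0.025,26} = ±2.056
p-value ≈ 0.2864
Decision: fail to reject H₀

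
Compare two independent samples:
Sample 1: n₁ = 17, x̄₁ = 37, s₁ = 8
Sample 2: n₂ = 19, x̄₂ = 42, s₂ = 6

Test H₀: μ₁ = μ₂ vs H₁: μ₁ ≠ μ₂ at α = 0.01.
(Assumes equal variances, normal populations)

Answer: t = -2.1357, fail to reject H₀

Derivation:
Pooled variance: s²_p = [16×8² + 18×6²]/(34) = 49.1765
s_p = 7.0126
SE = s_p×√(1/n₁ + 1/n₂) = 7.0126×√(1/17 + 1/19) = 2.3411
t = (x̄₁ - x̄₂)/SE = (37 - 42)/2.3411 = -2.1357
df = 34, t-critical = ±2.728
Decision: fail to reject H₀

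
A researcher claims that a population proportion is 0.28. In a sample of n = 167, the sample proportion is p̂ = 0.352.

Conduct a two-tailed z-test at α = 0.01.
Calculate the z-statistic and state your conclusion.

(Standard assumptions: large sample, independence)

Answer: z = 2.0722, fail to reject H₀

Derivation:
H₀: p = 0.28, H₁: p ≠ 0.28
Standard error: SE = √(p₀(1-p₀)/n) = √(0.28×0.72/167) = 0.034745
z-statistic: z = (p̂ - p₀)/SE = (0.352 - 0.28)/0.034745 = 2.0722
Critical value: z_0.005 = ±2.576
p-value = 0.0382
Decision: fail to reject H₀ at α = 0.01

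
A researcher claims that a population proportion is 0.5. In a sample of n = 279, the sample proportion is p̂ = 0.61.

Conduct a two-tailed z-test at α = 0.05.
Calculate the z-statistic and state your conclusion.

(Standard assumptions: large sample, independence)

H₀: p = 0.5, H₁: p ≠ 0.5
Standard error: SE = √(p₀(1-p₀)/n) = √(0.5×0.5/279) = 0.029934
z-statistic: z = (p̂ - p₀)/SE = (0.61 - 0.5)/0.029934 = 3.6748
Critical value: z_0.025 = ±1.960
p-value = 0.0002
Decision: reject H₀ at α = 0.05

Answer: z = 3.6748, reject H₀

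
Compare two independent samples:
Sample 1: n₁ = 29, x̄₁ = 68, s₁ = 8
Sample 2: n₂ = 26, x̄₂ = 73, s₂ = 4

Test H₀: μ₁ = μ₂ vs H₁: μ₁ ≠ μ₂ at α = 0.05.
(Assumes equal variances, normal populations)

Answer: t = -2.8787, reject H₀

Derivation:
Pooled variance: s²_p = [28×8² + 25×4²]/(53) = 41.3585
s_p = 6.4311
SE = s_p×√(1/n₁ + 1/n₂) = 6.4311×√(1/29 + 1/26) = 1.7369
t = (x̄₁ - x̄₂)/SE = (68 - 73)/1.7369 = -2.8787
df = 53, t-critical = ±2.006
Decision: reject H₀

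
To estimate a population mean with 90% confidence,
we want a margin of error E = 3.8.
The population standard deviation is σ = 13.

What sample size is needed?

z_0.05 = 1.645
n = (z×σ/E)² = (1.645×13/3.8)²
n = 31.6702
Round up: n = 32

Answer: n = 32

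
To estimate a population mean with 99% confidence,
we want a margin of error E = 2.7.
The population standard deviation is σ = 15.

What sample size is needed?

z_0.005 = 2.576
n = (z×σ/E)² = (2.576×15/2.7)²
n = 204.8079
Round up: n = 205

Answer: n = 205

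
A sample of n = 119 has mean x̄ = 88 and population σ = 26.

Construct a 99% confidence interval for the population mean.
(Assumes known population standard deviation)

Confidence level: 99%, α = 0.01
z_0.005 = 2.576
SE = σ/√n = 26/√119 = 2.3834
Margin of error = 2.576 × 2.3834 = 6.1396
CI: x̄ ± margin = 88 ± 6.1396
CI: (81.8604, 94.1396)

Answer: (81.8604, 94.1396)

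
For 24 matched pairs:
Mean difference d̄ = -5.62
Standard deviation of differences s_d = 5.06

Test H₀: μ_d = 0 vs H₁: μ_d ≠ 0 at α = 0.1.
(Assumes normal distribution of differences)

Answer: t = -5.4410, reject H₀

Derivation:
df = n - 1 = 23
SE = s_d/√n = 5.06/√24 = 1.0329
t = d̄/SE = -5.62/1.0329 = -5.4410
Critical value: t_{0.05,23} = ±1.714
p-value < 0.0001
Decision: reject H₀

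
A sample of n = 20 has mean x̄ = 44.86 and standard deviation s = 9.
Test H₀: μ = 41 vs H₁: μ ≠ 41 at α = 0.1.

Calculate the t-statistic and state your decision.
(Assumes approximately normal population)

df = n - 1 = 19
SE = s/√n = 9/√20 = 2.0125
t = (x̄ - μ₀)/SE = (44.86 - 41)/2.0125 = 1.9180
Critical value: t_{0.05,19} = ±1.729
p-value ≈ 0.0703
Decision: reject H₀

Answer: t = 1.9180, reject H₀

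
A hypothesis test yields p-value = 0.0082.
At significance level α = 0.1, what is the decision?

Compare p-value to α:
0.0082 < 0.1
Decision: reject H₀

Answer: reject H₀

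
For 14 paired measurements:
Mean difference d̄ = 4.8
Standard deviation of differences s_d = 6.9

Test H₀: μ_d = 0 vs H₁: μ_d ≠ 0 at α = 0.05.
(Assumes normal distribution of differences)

Answer: t = 2.6029, reject H₀

Derivation:
df = n - 1 = 13
SE = s_d/√n = 6.9/√14 = 1.8441
t = d̄/SE = 4.8/1.8441 = 2.6029
Critical value: t_{0.025,13} = ±2.160
p-value ≈ 0.0219
Decision: reject H₀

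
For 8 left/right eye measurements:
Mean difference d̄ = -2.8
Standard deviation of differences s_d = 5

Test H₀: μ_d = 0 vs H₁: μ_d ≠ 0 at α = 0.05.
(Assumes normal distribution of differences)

df = n - 1 = 7
SE = s_d/√n = 5/√8 = 1.7678
t = d̄/SE = -2.8/1.7678 = -1.5839
Critical value: t_{0.025,7} = ±2.365
p-value ≈ 0.1572
Decision: fail to reject H₀

Answer: t = -1.5839, fail to reject H₀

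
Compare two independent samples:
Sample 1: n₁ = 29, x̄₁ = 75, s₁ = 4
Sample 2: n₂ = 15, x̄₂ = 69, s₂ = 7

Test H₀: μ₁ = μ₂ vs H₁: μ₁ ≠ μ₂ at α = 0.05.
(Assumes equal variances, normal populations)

Pooled variance: s²_p = [28×4² + 14×7²]/(42) = 27.0000
s_p = 5.1962
SE = s_p×√(1/n₁ + 1/n₂) = 5.1962×√(1/29 + 1/15) = 1.6526
t = (x̄₁ - x̄₂)/SE = (75 - 69)/1.6526 = 3.6306
df = 42, t-critical = ±2.018
Decision: reject H₀

Answer: t = 3.6306, reject H₀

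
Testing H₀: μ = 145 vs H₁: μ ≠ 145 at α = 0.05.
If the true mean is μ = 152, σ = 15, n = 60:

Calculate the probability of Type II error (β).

Answer: β ≈ 0.0490

Derivation:
SE = σ/√n = 15/√60 = 1.9365
Critical values: μ₀ ± z_0.025×SE = 145 ± 1.960×1.9365
Acceptance region: (141.2045, 148.7955)
Under H₁ (μ = 152): z_high = (148.7955 - 152)/1.9365 = -1.6548, z_low = (141.2045 - 152)/1.9365 = -5.5747
β = P(not reject | H₁) = Φ(-1.6548) - Φ(-5.5747) ≈ 0.0490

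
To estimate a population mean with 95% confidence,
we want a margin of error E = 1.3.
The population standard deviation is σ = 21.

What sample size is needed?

z_0.025 = 1.960
n = (z×σ/E)² = (1.960×21/1.3)²
n = 1002.4530
Round up: n = 1003

Answer: n = 1003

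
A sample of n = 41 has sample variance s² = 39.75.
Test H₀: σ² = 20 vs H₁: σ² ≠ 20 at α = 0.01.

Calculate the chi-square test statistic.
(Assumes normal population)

Answer: χ² = 79.5000, reject H₀

Derivation:
df = n - 1 = 40
χ² = (n-1)s²/σ₀² = 40×39.75/20 = 79.5000
Critical values: χ²_{0.995,40} = 20.707, χ²_{0.005,40} = 66.766
Rejection region: χ² < 20.707 or χ² > 66.766
Decision: reject H₀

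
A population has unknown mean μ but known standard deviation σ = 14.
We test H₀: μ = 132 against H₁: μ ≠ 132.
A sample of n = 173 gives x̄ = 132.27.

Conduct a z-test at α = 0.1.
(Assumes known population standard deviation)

Answer: z = 0.2537, fail to reject H₀

Derivation:
Standard error: SE = σ/√n = 14/√173 = 1.0644
z-statistic: z = (x̄ - μ₀)/SE = (132.27 - 132)/1.0644 = 0.2537
Critical value: ±1.645
p-value = 0.7997
Decision: fail to reject H₀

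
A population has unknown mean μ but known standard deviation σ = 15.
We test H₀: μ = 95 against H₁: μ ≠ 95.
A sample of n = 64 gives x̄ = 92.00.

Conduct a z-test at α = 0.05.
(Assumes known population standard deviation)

Standard error: SE = σ/√n = 15/√64 = 1.8750
z-statistic: z = (x̄ - μ₀)/SE = (92.00 - 95)/1.8750 = -1.6000
Critical value: ±1.960
p-value = 0.1096
Decision: fail to reject H₀

Answer: z = -1.6000, fail to reject H₀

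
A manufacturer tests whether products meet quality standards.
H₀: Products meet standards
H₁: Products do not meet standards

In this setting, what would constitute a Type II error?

Answer: Accepting products as meeting standards when they don't

Derivation:
A Type I error (probability α) occurs when we reject a true H₀.
A Type II error (probability β) occurs when we fail to reject a false H₀.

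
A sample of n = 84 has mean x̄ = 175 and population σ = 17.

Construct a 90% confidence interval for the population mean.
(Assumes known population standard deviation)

Answer: (171.9487, 178.0513)

Derivation:
Confidence level: 90%, α = 0.1
z_0.05 = 1.645
SE = σ/√n = 17/√84 = 1.8549
Margin of error = 1.645 × 1.8549 = 3.0513
CI: x̄ ± margin = 175 ± 3.0513
CI: (171.9487, 178.0513)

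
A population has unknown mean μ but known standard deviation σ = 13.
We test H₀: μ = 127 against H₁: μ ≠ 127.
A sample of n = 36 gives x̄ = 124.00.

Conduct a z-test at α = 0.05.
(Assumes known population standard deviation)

Standard error: SE = σ/√n = 13/√36 = 2.1667
z-statistic: z = (x̄ - μ₀)/SE = (124.00 - 127)/2.1667 = -1.3846
Critical value: ±1.960
p-value = 0.1662
Decision: fail to reject H₀

Answer: z = -1.3846, fail to reject H₀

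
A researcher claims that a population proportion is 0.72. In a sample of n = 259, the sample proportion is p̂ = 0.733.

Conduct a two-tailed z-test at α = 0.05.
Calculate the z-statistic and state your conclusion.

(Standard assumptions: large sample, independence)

Answer: z = 0.4660, fail to reject H₀

Derivation:
H₀: p = 0.72, H₁: p ≠ 0.72
Standard error: SE = √(p₀(1-p₀)/n) = √(0.72×0.28/259) = 0.027899
z-statistic: z = (p̂ - p₀)/SE = (0.733 - 0.72)/0.027899 = 0.4660
Critical value: z_0.025 = ±1.960
p-value = 0.6412
Decision: fail to reject H₀ at α = 0.05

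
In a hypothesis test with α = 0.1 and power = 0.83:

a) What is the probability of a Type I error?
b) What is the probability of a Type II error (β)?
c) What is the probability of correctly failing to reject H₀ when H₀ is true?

Answer: a) 0.1, b) 0.17, c) 0.9

Derivation:
a) Type I error probability = α = 0.1
b) Power = P(reject H₀ | H₁ true) = 1 - β = 0.83, so Type II error probability = β = 1 - Power = 0.17
c) P(fail to reject H₀ | H₀ true) = 1 - α = 0.9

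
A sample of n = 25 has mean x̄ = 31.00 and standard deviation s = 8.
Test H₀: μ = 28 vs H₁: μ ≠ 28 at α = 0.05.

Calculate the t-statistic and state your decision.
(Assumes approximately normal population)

Answer: t = 1.8750, fail to reject H₀

Derivation:
df = n - 1 = 24
SE = s/√n = 8/√25 = 1.6000
t = (x̄ - μ₀)/SE = (31.00 - 28)/1.6000 = 1.8750
Critical value: t_{0.025,24} = ±2.064
p-value ≈ 0.0730
Decision: fail to reject H₀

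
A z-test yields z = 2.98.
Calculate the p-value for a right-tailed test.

Answer: p-value ≈ 0.0014

Derivation:
For z = 2.98:
p = P(Z > 2.98) = 1 - Φ(2.98) = 0.0014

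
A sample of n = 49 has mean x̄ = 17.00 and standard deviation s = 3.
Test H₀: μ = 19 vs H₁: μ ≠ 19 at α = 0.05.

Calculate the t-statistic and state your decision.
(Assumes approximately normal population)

Answer: t = -4.6664, reject H₀

Derivation:
df = n - 1 = 48
SE = s/√n = 3/√49 = 0.4286
t = (x̄ - μ₀)/SE = (17.00 - 19)/0.4286 = -4.6664
Critical value: t_{0.025,48} = ±2.011
p-value < 0.0001
Decision: reject H₀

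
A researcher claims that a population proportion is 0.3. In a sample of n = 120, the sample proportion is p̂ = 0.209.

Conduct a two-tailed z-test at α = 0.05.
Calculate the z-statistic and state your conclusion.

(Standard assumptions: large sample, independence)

Answer: z = -2.1753, reject H₀

Derivation:
H₀: p = 0.3, H₁: p ≠ 0.3
Standard error: SE = √(p₀(1-p₀)/n) = √(0.3×0.7/120) = 0.041833
z-statistic: z = (p̂ - p₀)/SE = (0.209 - 0.3)/0.041833 = -2.1753
Critical value: z_0.025 = ±1.960
p-value = 0.0296
Decision: reject H₀ at α = 0.05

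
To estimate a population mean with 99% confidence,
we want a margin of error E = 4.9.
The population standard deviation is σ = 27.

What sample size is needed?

z_0.005 = 2.576
n = (z×σ/E)² = (2.576×27/4.9)²
n = 201.4777
Round up: n = 202

Answer: n = 202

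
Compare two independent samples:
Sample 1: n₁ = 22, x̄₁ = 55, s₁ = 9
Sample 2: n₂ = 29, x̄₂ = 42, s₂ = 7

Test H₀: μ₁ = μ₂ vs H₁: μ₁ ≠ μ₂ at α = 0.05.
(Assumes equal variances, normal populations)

Pooled variance: s²_p = [21×9² + 28×7²]/(49) = 62.7143
s_p = 7.9192
SE = s_p×√(1/n₁ + 1/n₂) = 7.9192×√(1/22 + 1/29) = 2.2390
t = (x̄₁ - x̄₂)/SE = (55 - 42)/2.2390 = 5.8062
df = 49, t-critical = ±2.010
Decision: reject H₀

Answer: t = 5.8062, reject H₀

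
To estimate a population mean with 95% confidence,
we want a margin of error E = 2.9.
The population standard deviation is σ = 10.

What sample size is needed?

z_0.025 = 1.960
n = (z×σ/E)² = (1.960×10/2.9)²
n = 45.6790
Round up: n = 46

Answer: n = 46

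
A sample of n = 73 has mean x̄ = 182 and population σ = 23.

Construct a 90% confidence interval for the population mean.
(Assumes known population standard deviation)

Confidence level: 90%, α = 0.1
z_0.05 = 1.645
SE = σ/√n = 23/√73 = 2.6919
Margin of error = 1.645 × 2.6919 = 4.4282
CI: x̄ ± margin = 182 ± 4.4282
CI: (177.5718, 186.4282)

Answer: (177.5718, 186.4282)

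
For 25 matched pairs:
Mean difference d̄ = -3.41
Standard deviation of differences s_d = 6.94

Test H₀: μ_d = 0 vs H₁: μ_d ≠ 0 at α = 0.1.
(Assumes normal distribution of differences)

df = n - 1 = 24
SE = s_d/√n = 6.94/√25 = 1.3880
t = d̄/SE = -3.41/1.3880 = -2.4568
Critical value: t_{0.05,24} = ±1.711
p-value ≈ 0.0216
Decision: reject H₀

Answer: t = -2.4568, reject H₀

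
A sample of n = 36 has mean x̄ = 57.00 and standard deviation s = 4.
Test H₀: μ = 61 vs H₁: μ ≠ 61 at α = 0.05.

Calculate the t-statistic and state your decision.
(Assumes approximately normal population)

Answer: t = -5.9997, reject H₀

Derivation:
df = n - 1 = 35
SE = s/√n = 4/√36 = 0.6667
t = (x̄ - μ₀)/SE = (57.00 - 61)/0.6667 = -5.9997
Critical value: t_{0.025,35} = ±2.030
p-value < 0.0001
Decision: reject H₀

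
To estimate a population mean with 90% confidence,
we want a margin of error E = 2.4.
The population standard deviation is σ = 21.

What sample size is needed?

Answer: n = 208

Derivation:
z_0.05 = 1.645
n = (z×σ/E)² = (1.645×21/2.4)²
n = 207.1800
Round up: n = 208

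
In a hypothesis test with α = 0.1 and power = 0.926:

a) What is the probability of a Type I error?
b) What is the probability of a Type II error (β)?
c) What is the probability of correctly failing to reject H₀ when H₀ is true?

Answer: a) 0.1, b) 0.074, c) 0.9

Derivation:
a) Type I error probability = α = 0.1
b) Power = P(reject H₀ | H₁ true) = 1 - β = 0.926, so Type II error probability = β = 1 - Power = 0.074
c) P(fail to reject H₀ | H₀ true) = 1 - α = 0.9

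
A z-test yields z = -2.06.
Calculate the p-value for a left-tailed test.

Answer: p-value ≈ 0.0197

Derivation:
For z = -2.06:
p = P(Z < -2.06) = Φ(-2.06) = 0.0197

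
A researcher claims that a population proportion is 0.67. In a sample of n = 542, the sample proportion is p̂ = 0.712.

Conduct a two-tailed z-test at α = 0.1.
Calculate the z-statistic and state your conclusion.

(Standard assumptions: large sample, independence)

Answer: z = 2.0795, reject H₀

Derivation:
H₀: p = 0.67, H₁: p ≠ 0.67
Standard error: SE = √(p₀(1-p₀)/n) = √(0.67×0.33/542) = 0.020197
z-statistic: z = (p̂ - p₀)/SE = (0.712 - 0.67)/0.020197 = 2.0795
Critical value: z_0.05 = ±1.645
p-value = 0.0376
Decision: reject H₀ at α = 0.1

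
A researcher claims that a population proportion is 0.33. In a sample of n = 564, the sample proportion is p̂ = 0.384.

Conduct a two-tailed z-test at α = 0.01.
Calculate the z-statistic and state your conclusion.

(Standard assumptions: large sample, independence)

Answer: z = 2.7273, reject H₀

Derivation:
H₀: p = 0.33, H₁: p ≠ 0.33
Standard error: SE = √(p₀(1-p₀)/n) = √(0.33×0.67/564) = 0.019800
z-statistic: z = (p̂ - p₀)/SE = (0.384 - 0.33)/0.019800 = 2.7273
Critical value: z_0.005 = ±2.576
p-value = 0.0064
Decision: reject H₀ at α = 0.01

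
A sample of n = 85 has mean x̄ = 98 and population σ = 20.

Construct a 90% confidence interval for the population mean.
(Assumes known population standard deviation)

Confidence level: 90%, α = 0.1
z_0.05 = 1.645
SE = σ/√n = 20/√85 = 2.1693
Margin of error = 1.645 × 2.1693 = 3.5685
CI: x̄ ± margin = 98 ± 3.5685
CI: (94.4315, 101.5685)

Answer: (94.4315, 101.5685)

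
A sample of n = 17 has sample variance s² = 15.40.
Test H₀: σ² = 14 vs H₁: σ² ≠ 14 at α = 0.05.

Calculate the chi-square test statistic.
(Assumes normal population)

df = n - 1 = 16
χ² = (n-1)s²/σ₀² = 16×15.40/14 = 17.6000
Critical values: χ²_{0.975,16} = 6.908, χ²_{0.025,16} = 28.845
Rejection region: χ² < 6.908 or χ² > 28.845
Decision: fail to reject H₀

Answer: χ² = 17.6000, fail to reject H₀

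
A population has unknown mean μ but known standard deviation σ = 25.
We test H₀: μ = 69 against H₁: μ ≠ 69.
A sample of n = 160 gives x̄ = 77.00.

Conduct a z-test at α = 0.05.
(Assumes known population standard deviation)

Standard error: SE = σ/√n = 25/√160 = 1.9764
z-statistic: z = (x̄ - μ₀)/SE = (77.00 - 69)/1.9764 = 4.0478
Critical value: ±1.960
p-value = 0.0001
Decision: reject H₀

Answer: z = 4.0478, reject H₀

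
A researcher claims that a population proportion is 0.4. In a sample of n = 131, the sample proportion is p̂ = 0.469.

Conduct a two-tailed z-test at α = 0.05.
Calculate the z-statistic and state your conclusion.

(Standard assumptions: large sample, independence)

Answer: z = 1.6120, fail to reject H₀

Derivation:
H₀: p = 0.4, H₁: p ≠ 0.4
Standard error: SE = √(p₀(1-p₀)/n) = √(0.4×0.6/131) = 0.042803
z-statistic: z = (p̂ - p₀)/SE = (0.469 - 0.4)/0.042803 = 1.6120
Critical value: z_0.025 = ±1.960
p-value = 0.1070
Decision: fail to reject H₀ at α = 0.05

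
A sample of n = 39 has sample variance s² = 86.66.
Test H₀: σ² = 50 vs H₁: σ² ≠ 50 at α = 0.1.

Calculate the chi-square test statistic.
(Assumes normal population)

df = n - 1 = 38
χ² = (n-1)s²/σ₀² = 38×86.66/50 = 65.8616
Critical values: χ²_{0.95,38} = 24.884, χ²_{0.05,38} = 53.384
Rejection region: χ² < 24.884 or χ² > 53.384
Decision: reject H₀

Answer: χ² = 65.8616, reject H₀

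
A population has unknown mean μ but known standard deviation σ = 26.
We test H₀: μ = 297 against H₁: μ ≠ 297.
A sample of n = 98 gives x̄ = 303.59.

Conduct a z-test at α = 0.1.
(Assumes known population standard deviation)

Standard error: SE = σ/√n = 26/√98 = 2.6264
z-statistic: z = (x̄ - μ₀)/SE = (303.59 - 297)/2.6264 = 2.5091
Critical value: ±1.645
p-value = 0.0121
Decision: reject H₀

Answer: z = 2.5091, reject H₀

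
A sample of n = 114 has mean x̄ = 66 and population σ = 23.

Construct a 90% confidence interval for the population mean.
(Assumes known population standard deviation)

Confidence level: 90%, α = 0.1
z_0.05 = 1.645
SE = σ/√n = 23/√114 = 2.1541
Margin of error = 1.645 × 2.1541 = 3.5435
CI: x̄ ± margin = 66 ± 3.5435
CI: (62.4565, 69.5435)

Answer: (62.4565, 69.5435)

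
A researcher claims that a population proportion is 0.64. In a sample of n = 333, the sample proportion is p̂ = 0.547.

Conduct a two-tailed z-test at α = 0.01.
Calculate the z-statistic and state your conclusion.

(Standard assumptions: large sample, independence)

H₀: p = 0.64, H₁: p ≠ 0.64
Standard error: SE = √(p₀(1-p₀)/n) = √(0.64×0.36/333) = 0.026304
z-statistic: z = (p̂ - p₀)/SE = (0.547 - 0.64)/0.026304 = -3.5356
Critical value: z_0.005 = ±2.576
p-value = 0.0004
Decision: reject H₀ at α = 0.01

Answer: z = -3.5356, reject H₀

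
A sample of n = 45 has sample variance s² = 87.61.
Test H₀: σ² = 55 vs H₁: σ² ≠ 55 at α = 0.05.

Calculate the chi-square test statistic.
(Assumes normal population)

Answer: χ² = 70.0880, reject H₀

Derivation:
df = n - 1 = 44
χ² = (n-1)s²/σ₀² = 44×87.61/55 = 70.0880
Critical values: χ²_{0.975,44} = 27.575, χ²_{0.025,44} = 64.201
Rejection region: χ² < 27.575 or χ² > 64.201
Decision: reject H₀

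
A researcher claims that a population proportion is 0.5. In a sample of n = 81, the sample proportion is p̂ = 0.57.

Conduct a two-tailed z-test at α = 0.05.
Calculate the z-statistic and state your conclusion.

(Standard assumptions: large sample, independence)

H₀: p = 0.5, H₁: p ≠ 0.5
Standard error: SE = √(p₀(1-p₀)/n) = √(0.5×0.5/81) = 0.055556
z-statistic: z = (p̂ - p₀)/SE = (0.57 - 0.5)/0.055556 = 1.2600
Critical value: z_0.025 = ±1.960
p-value = 0.2077
Decision: fail to reject H₀ at α = 0.05

Answer: z = 1.2600, fail to reject H₀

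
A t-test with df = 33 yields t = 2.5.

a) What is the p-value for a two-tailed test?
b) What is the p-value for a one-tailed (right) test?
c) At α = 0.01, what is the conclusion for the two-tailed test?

Using t-distribution with df = 33:
a) Two-tailed: p = 2×P(T > 2.5) = 0.0176
b) One-tailed: p = P(T > 2.5) = 0.0088
c) 0.0176 ≥ 0.01, fail to reject H₀

Answer: a) 0.0176, b) 0.0088, c) fail to reject H₀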